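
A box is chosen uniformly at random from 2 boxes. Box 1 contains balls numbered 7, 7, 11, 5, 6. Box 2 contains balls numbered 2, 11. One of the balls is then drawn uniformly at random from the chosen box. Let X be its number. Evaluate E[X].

137/20

E[X | box 1] = (7+7+11+5+6)/5 = 36/5.
E[X | box 2] = (2+11)/2 = 13/2.
E[X] = (1/2)·(36/5) + (1/2)·(13/2) = 137/20.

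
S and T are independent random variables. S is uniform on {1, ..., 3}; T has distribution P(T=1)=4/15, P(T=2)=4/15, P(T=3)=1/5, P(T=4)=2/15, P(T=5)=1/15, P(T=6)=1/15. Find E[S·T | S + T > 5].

133/13

P(S + T > 5) = 13/45.
Summing ST·P(x,y) over outcomes with S + T > 5 gives 133/45.
E[S·T | S + T > 5] = (133/45) / (13/45) = 133/13.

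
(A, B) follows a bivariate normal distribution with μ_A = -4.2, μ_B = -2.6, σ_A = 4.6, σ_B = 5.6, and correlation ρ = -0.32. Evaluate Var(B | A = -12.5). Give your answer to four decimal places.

For a bivariate normal, Var(B | A=x) = σ_B²(1 − ρ²).
Var(B | A=-12.5) = (5.6)²·(1 − (-0.32)²) = 31.36·0.8976 = 28.1487.

28.1487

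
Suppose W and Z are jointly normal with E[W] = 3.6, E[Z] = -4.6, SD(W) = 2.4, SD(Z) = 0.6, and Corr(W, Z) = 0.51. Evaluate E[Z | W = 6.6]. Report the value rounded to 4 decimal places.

-4.2175

For a bivariate normal, E[Z | W=x] = μ_Z + ρ·(σ_Z/σ_W)·(x − μ_W).
E[Z | W=6.6] = -4.6 + (0.51)·(0.6/2.4)·(6.6 − (3.6)) = -4.6 + (0.1275)·(3) = -4.2175.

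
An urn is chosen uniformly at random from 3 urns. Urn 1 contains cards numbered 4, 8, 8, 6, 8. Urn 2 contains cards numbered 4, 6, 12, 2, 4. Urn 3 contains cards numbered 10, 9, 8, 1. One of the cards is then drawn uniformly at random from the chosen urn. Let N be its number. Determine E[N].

E[N | urn 1] = (4+8+8+6+8)/5 = 34/5.
E[N | urn 2] = (4+6+12+2+4)/5 = 28/5.
E[N | urn 3] = (10+9+8+1)/4 = 7.
E[N] = (1/3)·(34/5) + (1/3)·(28/5) + (1/3)·(7) = 97/15.

97/15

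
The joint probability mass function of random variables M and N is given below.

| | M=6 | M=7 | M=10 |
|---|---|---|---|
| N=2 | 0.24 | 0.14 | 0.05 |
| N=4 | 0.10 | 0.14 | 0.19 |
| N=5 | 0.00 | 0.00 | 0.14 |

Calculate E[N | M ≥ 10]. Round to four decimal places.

4.1053

P(M ≥ 10) = 0.38.
Summing N·P(M=x,N=y) over the conditioning event gives 1.56.
E[N | M ≥ 10] = (1.56) / (0.38) = 4.1053.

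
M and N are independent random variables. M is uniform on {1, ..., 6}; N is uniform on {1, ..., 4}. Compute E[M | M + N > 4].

P(M + N > 4) = 3/4.
Summing M·P(x,y) over outcomes with M + N > 4 gives 37/12.
E[M | M + N > 4] = (37/12) / (3/4) = 37/9.

37/9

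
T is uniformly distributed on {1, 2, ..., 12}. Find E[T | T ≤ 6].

Given T ≤ 6, T is equally likely to be any of {1, 2, 3, 4, 5, 6}.
E[T | T ≤ 6] = (1 + 2 + 3 + 4 + 5 + 6) / 6 = 7/2.

7/2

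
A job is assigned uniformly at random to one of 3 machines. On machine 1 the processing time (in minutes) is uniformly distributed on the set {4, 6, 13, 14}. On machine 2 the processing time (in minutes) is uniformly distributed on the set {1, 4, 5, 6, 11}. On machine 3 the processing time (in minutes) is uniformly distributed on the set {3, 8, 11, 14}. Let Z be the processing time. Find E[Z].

E[Z | machine 1] = (4+6+13+14)/4 = 37/4.
E[Z | machine 2] = (1+4+5+6+11)/5 = 27/5.
E[Z | machine 3] = (3+8+11+14)/4 = 9.
By the law of total expectation,
E[Z] = (1/3)·(37/4) + (1/3)·(27/5) + (1/3)·(9) = 473/60.

473/60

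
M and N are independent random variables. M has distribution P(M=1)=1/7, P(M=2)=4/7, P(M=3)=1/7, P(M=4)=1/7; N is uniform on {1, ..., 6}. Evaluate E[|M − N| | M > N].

P(M > N) = 3/14.
Summing |M−N|·P(x,y) over outcomes with M > N gives 13/42.
E[|M − N| | M > N] = (13/42) / (3/14) = 13/9.

13/9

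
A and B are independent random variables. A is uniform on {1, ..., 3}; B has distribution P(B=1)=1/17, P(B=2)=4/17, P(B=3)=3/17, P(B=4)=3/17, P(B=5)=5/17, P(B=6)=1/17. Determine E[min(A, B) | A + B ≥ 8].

20/7

P(A + B ≥ 8) = 7/51.
Summing min(A,B)·P(x,y) over outcomes with A + B ≥ 8 gives 20/51.
E[min(A, B) | A + B ≥ 8] = (20/51) / (7/51) = 20/7.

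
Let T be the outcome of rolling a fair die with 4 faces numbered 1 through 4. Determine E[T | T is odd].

2

Given T is odd, T is equally likely to be any of {1, 3}.
E[T | T is odd] = (1 + 3) / 2 = 2.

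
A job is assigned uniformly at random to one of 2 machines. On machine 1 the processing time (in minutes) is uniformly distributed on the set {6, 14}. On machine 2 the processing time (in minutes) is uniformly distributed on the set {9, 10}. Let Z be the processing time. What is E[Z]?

E[Z | machine 1] = (6+14)/2 = 10.
E[Z | machine 2] = (9+10)/2 = 19/2.
E[Z] = (1/2)·(10) + (1/2)·(19/2) = 39/4.

39/4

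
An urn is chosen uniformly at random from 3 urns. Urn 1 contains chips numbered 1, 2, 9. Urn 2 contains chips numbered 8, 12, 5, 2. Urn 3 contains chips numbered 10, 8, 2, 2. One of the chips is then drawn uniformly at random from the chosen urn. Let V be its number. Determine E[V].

E[V | urn 1] = (1+2+9)/3 = 4.
E[V | urn 2] = (8+12+5+2)/4 = 27/4.
E[V | urn 3] = (10+8+2+2)/4 = 11/2.
E[V] = (1/3)·(4) + (1/3)·(27/4) + (1/3)·(11/2) = 65/12.

65/12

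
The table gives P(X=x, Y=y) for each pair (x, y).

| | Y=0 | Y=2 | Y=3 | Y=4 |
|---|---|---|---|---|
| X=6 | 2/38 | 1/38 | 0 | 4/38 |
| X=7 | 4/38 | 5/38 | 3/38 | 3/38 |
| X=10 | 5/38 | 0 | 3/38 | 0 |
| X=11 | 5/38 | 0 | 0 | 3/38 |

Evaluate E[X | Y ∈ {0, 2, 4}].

P(Y ∈ {0, 2, 4}) = 16/19.
Summing X·P(X=x,Y=y) over the conditioning event gives 132/19.
E[X | Y ∈ {0, 2, 4}] = (132/19) / (16/19) = 33/4.

33/4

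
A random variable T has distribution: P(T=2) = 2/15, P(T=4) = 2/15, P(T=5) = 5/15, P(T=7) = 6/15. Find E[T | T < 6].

P(T < 6) = 3/5.
Σ over the event: 2·2/15 + 4·2/15 + 5·1/3 = 37/15.
E[T | T < 6] = (37/15) / (3/5) = 37/9.

37/9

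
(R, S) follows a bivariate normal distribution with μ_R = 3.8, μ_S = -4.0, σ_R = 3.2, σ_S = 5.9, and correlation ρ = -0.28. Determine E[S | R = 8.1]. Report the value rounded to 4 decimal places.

E[S | R=x] = μ_S + ρ(σ_S/σ_R)(x − μ_R) for jointly normal variables.
E[S | R=8.1] = -4.0 + (-0.28)·(5.9/3.2)·(8.1 − (3.8)) = -4.0 + (-0.51625)·(4.3) = -6.2199.

-6.2199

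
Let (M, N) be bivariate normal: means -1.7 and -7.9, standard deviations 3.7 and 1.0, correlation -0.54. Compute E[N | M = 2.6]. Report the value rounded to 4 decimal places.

For a bivariate normal, E[N | M=x] = μ_N + ρ·(σ_N/σ_M)·(x − μ_M).
E[N | M=2.6] = -7.9 + (-0.54)·(1.0/3.7)·(2.6 − (-1.7)) = -7.9 + (-0.14595)·(4.3) = -8.5276.

-8.5276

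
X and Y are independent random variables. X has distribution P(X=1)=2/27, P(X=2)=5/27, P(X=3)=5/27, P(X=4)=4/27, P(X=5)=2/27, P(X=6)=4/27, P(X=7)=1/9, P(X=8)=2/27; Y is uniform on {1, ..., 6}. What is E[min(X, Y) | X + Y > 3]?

P(X + Y > 3) = 17/18.
Summing min(X,Y)·P(x,y) over outcomes with X + Y > 3 gives 217/81.
E[min(X, Y) | X + Y > 3] = (217/81) / (17/18) = 434/153.

434/153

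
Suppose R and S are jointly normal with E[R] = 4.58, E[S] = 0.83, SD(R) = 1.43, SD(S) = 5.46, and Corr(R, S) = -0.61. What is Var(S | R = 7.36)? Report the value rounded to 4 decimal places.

18.7187

The conditional variance in a bivariate normal is σ_S²(1 − ρ²), independent of x.
Var(S | R=7.36) = (5.46)²·(1 − (-0.61)²) = 29.8116·0.6279 = 18.7187.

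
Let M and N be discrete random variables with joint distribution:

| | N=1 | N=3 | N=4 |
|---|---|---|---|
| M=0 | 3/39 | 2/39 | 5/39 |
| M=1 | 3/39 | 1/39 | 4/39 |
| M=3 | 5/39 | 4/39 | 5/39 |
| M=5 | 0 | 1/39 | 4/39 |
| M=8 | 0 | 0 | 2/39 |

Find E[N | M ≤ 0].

P(M ≤ 0) = 10/39.
Σ N·P over the event = 1·(3/39) + 3·(2/39) + 4·(5/39) = 29/39.
E[N | M ≤ 0] = (29/39) / (10/39) = 29/10.

29/10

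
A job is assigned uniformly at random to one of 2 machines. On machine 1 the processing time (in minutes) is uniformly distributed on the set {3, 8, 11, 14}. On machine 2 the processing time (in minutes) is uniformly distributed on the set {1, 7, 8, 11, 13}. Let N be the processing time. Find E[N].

E[N | machine 1] = (3+8+11+14)/4 = 9.
E[N | machine 2] = (1+7+8+11+13)/5 = 8.
E[N] = (1/2)·(9) + (1/2)·(8) = 17/2.

17/2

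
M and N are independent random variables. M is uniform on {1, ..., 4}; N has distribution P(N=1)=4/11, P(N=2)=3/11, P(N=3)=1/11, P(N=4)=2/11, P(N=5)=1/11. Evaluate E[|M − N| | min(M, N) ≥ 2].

23/21

P(min(M, N) ≥ 2) = 21/44.
Summing |M−N|·P(x,y) over outcomes with min(M, N) ≥ 2 gives 23/44.
E[|M − N| | min(M, N) ≥ 2] = (23/44) / (21/44) = 23/21.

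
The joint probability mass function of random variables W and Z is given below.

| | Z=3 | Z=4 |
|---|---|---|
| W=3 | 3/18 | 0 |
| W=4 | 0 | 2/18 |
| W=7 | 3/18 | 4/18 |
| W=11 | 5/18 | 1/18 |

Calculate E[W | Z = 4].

47/7

P(Z = 4) = 7/18.
Σ W·P over the event = 4·(2/18) + 7·(4/18) + 11·(1/18) = 47/18.
E[W | Z = 4] = (47/18) / (7/18) = 47/7.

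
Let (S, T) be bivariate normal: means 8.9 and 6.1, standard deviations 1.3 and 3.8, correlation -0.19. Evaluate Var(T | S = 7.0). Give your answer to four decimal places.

13.9187

The conditional variance in a bivariate normal is σ_T²(1 − ρ²), independent of x.
Var(T | S=7.0) = (3.8)²·(1 − (-0.19)²) = 14.44·0.9639 = 13.9187.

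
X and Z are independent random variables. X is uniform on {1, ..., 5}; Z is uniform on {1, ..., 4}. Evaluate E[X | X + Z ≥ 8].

Outcomes with X + Z ≥ 8: (4,4), (5,3), (5,4), each with probability 1/20.
E[X | X + Z ≥ 8] = (4 + 5 + 5) / 3 = 14/3.

14/3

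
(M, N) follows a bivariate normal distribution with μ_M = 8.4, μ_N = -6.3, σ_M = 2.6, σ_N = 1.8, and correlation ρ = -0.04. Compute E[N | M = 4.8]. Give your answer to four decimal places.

For a bivariate normal, E[N | M=x] = μ_N + ρ·(σ_N/σ_M)·(x − μ_M).
E[N | M=4.8] = -6.3 + (-0.04)·(1.8/2.6)·(4.8 − (8.4)) = -6.3 + (-0.027692)·(-3.6) = -6.2003.

-6.2003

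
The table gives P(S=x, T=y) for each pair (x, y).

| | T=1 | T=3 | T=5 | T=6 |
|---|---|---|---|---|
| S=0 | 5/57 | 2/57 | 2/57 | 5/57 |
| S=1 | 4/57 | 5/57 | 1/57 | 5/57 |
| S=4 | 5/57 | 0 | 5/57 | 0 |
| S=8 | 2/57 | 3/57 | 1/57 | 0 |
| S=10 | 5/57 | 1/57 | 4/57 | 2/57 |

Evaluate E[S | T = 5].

69/13

P(T = 5) = 13/57.
Σ S·P over the event = 0·(2/57) + 1·(1/57) + 4·(5/57) + 8·(1/57) + 10·(4/57) = 23/19.
E[S | T = 5] = (23/19) / (13/57) = 69/13.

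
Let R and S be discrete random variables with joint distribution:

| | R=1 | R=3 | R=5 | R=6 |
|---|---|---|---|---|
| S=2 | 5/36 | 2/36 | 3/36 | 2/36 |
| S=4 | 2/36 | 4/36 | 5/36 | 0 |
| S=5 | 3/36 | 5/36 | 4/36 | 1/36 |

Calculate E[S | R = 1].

P(R = 1) = 5/18.
Summing S·P(R=x,S=y) over the conditioning event gives 11/12.
E[S | R = 1] = (11/12) / (5/18) = 33/10.

33/10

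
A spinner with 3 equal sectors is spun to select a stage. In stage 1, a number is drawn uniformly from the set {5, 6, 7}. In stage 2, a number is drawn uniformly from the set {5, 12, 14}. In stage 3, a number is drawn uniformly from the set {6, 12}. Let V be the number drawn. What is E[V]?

E[V | stage 1] = (5+6+7)/3 = 6.
E[V | stage 2] = (5+12+14)/3 = 31/3.
E[V | stage 3] = (6+12)/2 = 9.
By the law of total expectation,
E[V] = (1/3)·(6) + (1/3)·(31/3) + (1/3)·(9) = 76/9.

76/9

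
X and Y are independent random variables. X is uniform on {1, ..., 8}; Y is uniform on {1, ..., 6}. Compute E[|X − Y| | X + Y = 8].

3

Outcomes with X + Y = 8: (2,6), (3,5), (4,4), (5,3), (6,2), (7,1), each with probability 1/48.
E[|X − Y| | X + Y = 8] = (4 + 2 + 0 + 2 + 4 + 6) / 6 = 3.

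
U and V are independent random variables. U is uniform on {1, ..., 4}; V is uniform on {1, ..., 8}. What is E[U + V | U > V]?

P(U > V) = 3/16.
Summing (U+V)·P(x,y) over outcomes with U > V gives 15/16.
E[U + V | U > V] = (15/16) / (3/16) = 5.

5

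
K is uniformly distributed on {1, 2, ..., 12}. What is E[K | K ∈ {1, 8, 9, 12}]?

15/2

P(K ∈ {1, 8, 9, 12}) = 1/3.
Σ over the event: 1·1/12 + 8·1/12 + 9·1/12 + 12·1/12 = 5/2.
E[K | K ∈ {1, 8, 9, 12}] = (5/2) / (1/3) = 15/2.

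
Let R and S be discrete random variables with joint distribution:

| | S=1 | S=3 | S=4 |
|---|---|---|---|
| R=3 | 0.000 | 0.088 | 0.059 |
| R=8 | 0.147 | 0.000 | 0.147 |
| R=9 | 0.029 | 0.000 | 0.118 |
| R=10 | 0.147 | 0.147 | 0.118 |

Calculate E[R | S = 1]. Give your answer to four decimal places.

P(S = 1) = 0.323.
Σ R·P over the event = 8·(0.147) + 9·(0.029) + 10·(0.147) = 2.907.
E[R | S = 1] = (2.907) / (0.323) = 9.0000.

9.0000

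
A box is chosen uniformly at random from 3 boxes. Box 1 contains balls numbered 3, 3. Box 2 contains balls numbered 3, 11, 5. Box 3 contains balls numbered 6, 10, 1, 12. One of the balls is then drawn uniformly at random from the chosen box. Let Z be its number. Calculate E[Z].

199/36

E[Z | box 1] = (3+3)/2 = 3.
E[Z | box 2] = (3+11+5)/3 = 19/3.
E[Z | box 3] = (6+10+1+12)/4 = 29/4.
By the law of total expectation,
E[Z] = (1/3)·(3) + (1/3)·(19/3) + (1/3)·(29/4) = 199/36.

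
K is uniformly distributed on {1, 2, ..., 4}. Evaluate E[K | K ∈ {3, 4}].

7/2

P(K ∈ {3, 4}) = 1/2.
Σ over the event: 3·1/4 + 4·1/4 = 7/4.
E[K | K ∈ {3, 4}] = (7/4) / (1/2) = 7/2.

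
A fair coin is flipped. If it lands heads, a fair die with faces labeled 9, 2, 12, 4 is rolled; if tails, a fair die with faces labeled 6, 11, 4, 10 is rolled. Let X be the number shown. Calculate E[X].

29/4

E[X | heads] = (9+2+12+4)/4 = 27/4.
E[X | tails] = (6+11+4+10)/4 = 31/4.
By the law of total expectation,
E[X] = (1/2)·(27/4) + (1/2)·(31/4) = 29/4.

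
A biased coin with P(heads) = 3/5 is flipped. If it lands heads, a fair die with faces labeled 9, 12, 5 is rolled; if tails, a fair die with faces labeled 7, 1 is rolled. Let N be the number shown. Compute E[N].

E[N | heads] = (9+12+5)/3 = 26/3.
E[N | tails] = (7+1)/2 = 4.
By the law of total expectation,
E[N] = (3/5)·(26/3) + (2/5)·(4) = 34/5.

34/5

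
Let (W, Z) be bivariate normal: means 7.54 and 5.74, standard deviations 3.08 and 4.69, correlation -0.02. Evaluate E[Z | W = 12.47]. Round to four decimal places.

The regression of Z on W has slope ρ·σ_Z/σ_W and passes through (μ_W, μ_Z).
E[Z | W=12.47] = 5.74 + (-0.02)·(4.69/3.08)·(12.47 − (7.54)) = 5.74 + (-0.030455)·(4.93) = 5.5899.

5.5899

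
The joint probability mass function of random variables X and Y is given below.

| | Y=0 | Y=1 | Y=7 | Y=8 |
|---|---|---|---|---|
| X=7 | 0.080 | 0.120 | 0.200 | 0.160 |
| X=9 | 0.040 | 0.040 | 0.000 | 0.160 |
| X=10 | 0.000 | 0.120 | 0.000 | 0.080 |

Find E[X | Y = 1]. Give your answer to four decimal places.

8.5714

P(Y = 1) = 0.280.
Σ X·P over the event = 7·(0.120) + 9·(0.040) + 10·(0.120) = 2.400.
E[X | Y = 1] = (2.400) / (0.280) = 8.5714.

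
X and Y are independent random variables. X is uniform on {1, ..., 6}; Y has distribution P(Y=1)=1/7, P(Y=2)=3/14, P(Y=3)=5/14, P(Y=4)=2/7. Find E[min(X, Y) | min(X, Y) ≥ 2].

14/5

P(min(X, Y) ≥ 2) = 5/7.
Summing min(X,Y)·P(x,y) over outcomes with min(X, Y) ≥ 2 gives 2.
E[min(X, Y) | min(X, Y) ≥ 2] = (2) / (5/7) = 14/5.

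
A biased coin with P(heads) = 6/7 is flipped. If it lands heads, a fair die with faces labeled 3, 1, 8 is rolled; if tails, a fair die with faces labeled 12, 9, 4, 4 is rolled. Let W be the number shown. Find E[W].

E[W | heads] = (3+1+8)/3 = 4.
E[W | tails] = (12+9+4+4)/4 = 29/4.
E[W] = (6/7)·(4) + (1/7)·(29/4) = 125/28.

125/28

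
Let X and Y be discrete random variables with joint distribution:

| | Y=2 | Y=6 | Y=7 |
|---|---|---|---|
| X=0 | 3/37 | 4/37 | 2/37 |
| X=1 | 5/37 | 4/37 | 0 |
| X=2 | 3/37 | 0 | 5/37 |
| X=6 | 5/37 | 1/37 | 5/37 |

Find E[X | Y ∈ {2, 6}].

51/25

P(Y ∈ {2, 6}) = 25/37.
Σ X·P over the event = 0·(3/37) + 0·(4/37) + 1·(5/37) + 1·(4/37) + 2·(3/37) + 6·(5/37) + 6·(1/37) = 51/37.
E[X | Y ∈ {2, 6}] = (51/37) / (25/37) = 51/25.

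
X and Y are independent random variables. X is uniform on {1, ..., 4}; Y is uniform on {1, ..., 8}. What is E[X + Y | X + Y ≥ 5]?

102/13

P(X + Y ≥ 5) = 13/16.
Summing (X+Y)·P(x,y) over outcomes with X + Y ≥ 5 gives 51/8.
E[X + Y | X + Y ≥ 5] = (51/8) / (13/16) = 102/13.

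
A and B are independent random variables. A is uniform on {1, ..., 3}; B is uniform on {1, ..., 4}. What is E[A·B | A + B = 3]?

2

Outcomes with A + B = 3: (1,2), (2,1), each with probability 1/12.
E[A·B | A + B = 3] = (2 + 2) / 2 = 2.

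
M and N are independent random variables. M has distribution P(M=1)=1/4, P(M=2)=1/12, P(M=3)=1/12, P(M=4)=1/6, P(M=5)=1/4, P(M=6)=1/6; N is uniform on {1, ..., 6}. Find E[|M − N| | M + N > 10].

5/7

P(M + N > 10) = 7/72.
Summing |M−N|·P(x,y) over outcomes with M + N > 10 gives 5/72.
E[|M − N| | M + N > 10] = (5/72) / (7/72) = 5/7.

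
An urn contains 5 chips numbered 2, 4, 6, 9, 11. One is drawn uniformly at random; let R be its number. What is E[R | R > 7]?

P(R > 7) = 2/5.
Σ over the event: 9·1/5 + 11·1/5 = 4.
E[R | R > 7] = (4) / (2/5) = 10.

10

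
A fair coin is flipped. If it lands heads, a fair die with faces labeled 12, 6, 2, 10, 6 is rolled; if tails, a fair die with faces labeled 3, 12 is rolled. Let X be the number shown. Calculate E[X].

E[X | heads] = (12+6+2+10+6)/5 = 36/5.
E[X | tails] = (3+12)/2 = 15/2.
E[X] = (1/2)·(36/5) + (1/2)·(15/2) = 147/20.

147/20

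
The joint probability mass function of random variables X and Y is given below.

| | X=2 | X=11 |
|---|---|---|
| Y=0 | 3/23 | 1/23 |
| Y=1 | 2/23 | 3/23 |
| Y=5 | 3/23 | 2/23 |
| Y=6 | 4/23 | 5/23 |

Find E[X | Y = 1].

37/5

P(Y = 1) = 5/23.
Σ X·P over the event = 2·(2/23) + 11·(3/23) = 37/23.
E[X | Y = 1] = (37/23) / (5/23) = 37/5.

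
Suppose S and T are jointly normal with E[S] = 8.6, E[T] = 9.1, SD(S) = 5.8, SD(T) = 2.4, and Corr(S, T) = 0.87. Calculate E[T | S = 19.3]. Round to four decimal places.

For a bivariate normal, E[T | S=x] = μ_T + ρ·(σ_T/σ_S)·(x − μ_S).
E[T | S=19.3] = 9.1 + (0.87)·(2.4/5.8)·(19.3 − (8.6)) = 9.1 + (0.36)·(10.7) = 12.9520.

12.9520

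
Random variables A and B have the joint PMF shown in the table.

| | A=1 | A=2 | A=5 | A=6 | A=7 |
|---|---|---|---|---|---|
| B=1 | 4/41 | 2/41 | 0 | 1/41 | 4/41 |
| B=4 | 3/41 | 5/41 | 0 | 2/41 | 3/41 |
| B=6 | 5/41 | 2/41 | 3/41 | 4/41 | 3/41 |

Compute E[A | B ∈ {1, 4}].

11/3

P(B ∈ {1, 4}) = 24/41.
Σ A·P over the event = 1·(4/41) + 1·(3/41) + 2·(2/41) + 2·(5/41) + 6·(1/41) + 6·(2/41) + 7·(4/41) + 7·(3/41) = 88/41.
E[A | B ∈ {1, 4}] = (88/41) / (24/41) = 11/3.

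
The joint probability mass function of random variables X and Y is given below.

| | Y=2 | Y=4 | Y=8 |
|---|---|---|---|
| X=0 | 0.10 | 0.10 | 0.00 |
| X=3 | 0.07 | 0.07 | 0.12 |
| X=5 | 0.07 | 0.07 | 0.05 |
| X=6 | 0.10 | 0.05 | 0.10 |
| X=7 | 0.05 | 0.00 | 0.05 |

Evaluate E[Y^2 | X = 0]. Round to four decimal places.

10.0000

P(X = 0) = 0.20.
Σ Y^2·P over the event = 4·(0.10) + 16·(0.10) = 2.00.
E[Y^2 | X = 0] = (2.00) / (0.20) = 10.0000.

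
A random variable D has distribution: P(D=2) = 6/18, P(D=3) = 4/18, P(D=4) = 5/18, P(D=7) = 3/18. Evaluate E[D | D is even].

32/11

P(D is even) = 11/18.
Σ over the event: 2·1/3 + 4·5/18 = 16/9.
E[D | D is even] = (16/9) / (11/18) = 32/11.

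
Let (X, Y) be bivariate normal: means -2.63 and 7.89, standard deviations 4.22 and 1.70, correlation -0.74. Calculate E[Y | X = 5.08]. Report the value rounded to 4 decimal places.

5.5916

The regression of Y on X has slope ρ·σ_Y/σ_X and passes through (μ_X, μ_Y).
E[Y | X=5.08] = 7.89 + (-0.74)·(1.70/4.22)·(5.08 − (-2.63)) = 7.89 + (-0.2981)·(7.71) = 5.5916.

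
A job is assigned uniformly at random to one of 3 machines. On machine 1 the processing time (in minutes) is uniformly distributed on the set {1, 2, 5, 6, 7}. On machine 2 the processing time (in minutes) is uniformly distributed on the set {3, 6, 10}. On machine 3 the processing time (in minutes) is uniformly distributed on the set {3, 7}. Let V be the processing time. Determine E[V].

233/45

E[V | machine 1] = (1+2+5+6+7)/5 = 21/5.
E[V | machine 2] = (3+6+10)/3 = 19/3.
E[V | machine 3] = (3+7)/2 = 5.
E[V] = (1/3)·(21/5) + (1/3)·(19/3) + (1/3)·(5) = 233/45.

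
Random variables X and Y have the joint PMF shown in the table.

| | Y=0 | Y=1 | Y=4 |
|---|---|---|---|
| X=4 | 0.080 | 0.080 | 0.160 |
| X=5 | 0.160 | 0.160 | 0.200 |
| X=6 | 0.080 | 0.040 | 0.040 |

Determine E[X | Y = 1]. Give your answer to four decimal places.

P(Y = 1) = 0.280.
Σ X·P over the event = 4·(0.080) + 5·(0.160) + 6·(0.040) = 1.360.
E[X | Y = 1] = (1.360) / (0.280) = 4.8571.

4.8571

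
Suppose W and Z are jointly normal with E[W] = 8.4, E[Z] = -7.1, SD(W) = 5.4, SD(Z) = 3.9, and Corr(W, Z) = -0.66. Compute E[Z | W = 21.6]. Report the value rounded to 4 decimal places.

For a bivariate normal, E[Z | W=x] = μ_Z + ρ·(σ_Z/σ_W)·(x − μ_W).
E[Z | W=21.6] = -7.1 + (-0.66)·(3.9/5.4)·(21.6 − (8.4)) = -7.1 + (-0.47667)·(13.2) = -13.3920.

-13.3920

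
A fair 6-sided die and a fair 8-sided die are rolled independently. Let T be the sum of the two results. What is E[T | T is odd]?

8

P(T is odd) = 1/2.
Σ over the event: 3·1/24 + 5·1/12 + 7·1/8 + 9·1/8 + 11·1/12 + 13·1/24 = 4.
E[T | T is odd] = (4) / (1/2) = 8.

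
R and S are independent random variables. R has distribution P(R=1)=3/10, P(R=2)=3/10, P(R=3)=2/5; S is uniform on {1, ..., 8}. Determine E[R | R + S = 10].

P(R + S = 10) = 7/80.
Summing R·P(x,y) over outcomes with R + S = 10 gives 9/40.
E[R | R + S = 10] = (9/40) / (7/80) = 18/7.

18/7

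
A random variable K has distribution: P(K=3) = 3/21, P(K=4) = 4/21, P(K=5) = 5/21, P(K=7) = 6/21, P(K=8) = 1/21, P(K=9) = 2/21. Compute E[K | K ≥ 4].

109/18

P(K ≥ 4) = 6/7.
Σ over the event: 4·4/21 + 5·5/21 + 7·2/7 + 8·1/21 + 9·2/21 = 109/21.
E[K | K ≥ 4] = (109/21) / (6/7) = 109/18.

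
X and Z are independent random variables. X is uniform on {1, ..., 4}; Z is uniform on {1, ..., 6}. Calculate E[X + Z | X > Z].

P(X > Z) = 1/4.
Summing (X+Z)·P(x,y) over outcomes with X > Z gives 5/4.
E[X + Z | X > Z] = (5/4) / (1/4) = 5.

5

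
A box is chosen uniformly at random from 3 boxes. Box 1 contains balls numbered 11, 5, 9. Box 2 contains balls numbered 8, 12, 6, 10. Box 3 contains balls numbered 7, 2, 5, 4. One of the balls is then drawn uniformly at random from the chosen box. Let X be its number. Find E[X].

E[X | box 1] = (11+5+9)/3 = 25/3.
E[X | box 2] = (8+12+6+10)/4 = 9.
E[X | box 3] = (7+2+5+4)/4 = 9/2.
E[X] = (1/3)·(25/3) + (1/3)·(9) + (1/3)·(9/2) = 131/18.

131/18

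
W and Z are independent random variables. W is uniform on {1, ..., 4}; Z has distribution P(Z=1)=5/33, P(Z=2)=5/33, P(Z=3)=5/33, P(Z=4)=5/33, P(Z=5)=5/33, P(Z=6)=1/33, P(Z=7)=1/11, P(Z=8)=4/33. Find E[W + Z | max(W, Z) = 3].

24/5

P(max(W, Z) = 3) = 25/132.
Summing (W+Z)·P(x,y) over outcomes with max(W, Z) = 3 gives 10/11.
E[W + Z | max(W, Z) = 3] = (10/11) / (25/132) = 24/5.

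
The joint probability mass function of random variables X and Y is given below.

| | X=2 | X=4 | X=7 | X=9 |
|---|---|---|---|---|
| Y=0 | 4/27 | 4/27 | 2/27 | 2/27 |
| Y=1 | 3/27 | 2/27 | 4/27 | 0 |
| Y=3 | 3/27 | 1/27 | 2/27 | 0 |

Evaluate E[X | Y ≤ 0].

14/3

P(Y ≤ 0) = 4/9.
Summing X·P(X=x,Y=y) over the conditioning event gives 56/27.
E[X | Y ≤ 0] = (56/27) / (4/9) = 14/3.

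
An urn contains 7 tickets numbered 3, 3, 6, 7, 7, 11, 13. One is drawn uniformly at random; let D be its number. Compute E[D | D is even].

P(D is even) = 1/7.
Σ over the event: 6·1/7 = 6/7.
E[D | D is even] = (6/7) / (1/7) = 6.

6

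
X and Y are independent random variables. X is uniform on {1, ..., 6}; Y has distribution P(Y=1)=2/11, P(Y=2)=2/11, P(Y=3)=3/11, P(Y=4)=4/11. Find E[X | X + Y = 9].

38/7

P(X + Y = 9) = 7/66.
Summing X·P(x,y) over outcomes with X + Y = 9 gives 19/33.
E[X | X + Y = 9] = (19/33) / (7/66) = 38/7.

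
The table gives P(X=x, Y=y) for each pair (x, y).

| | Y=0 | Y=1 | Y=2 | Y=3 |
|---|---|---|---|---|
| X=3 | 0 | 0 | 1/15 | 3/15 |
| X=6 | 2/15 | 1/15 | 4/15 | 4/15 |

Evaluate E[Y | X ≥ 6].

21/11

P(X ≥ 6) = 11/15.
Summing Y·P(X=x,Y=y) over the conditioning event gives 7/5.
E[Y | X ≥ 6] = (7/5) / (11/15) = 21/11.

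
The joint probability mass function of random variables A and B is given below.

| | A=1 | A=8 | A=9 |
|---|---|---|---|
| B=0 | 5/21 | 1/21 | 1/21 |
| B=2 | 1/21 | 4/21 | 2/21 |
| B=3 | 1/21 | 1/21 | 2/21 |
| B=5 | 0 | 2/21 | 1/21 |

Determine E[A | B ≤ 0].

22/7

P(B ≤ 0) = 1/3.
Σ A·P over the event = 1·(5/21) + 8·(1/21) + 9·(1/21) = 22/21.
E[A | B ≤ 0] = (22/21) / (1/3) = 22/7.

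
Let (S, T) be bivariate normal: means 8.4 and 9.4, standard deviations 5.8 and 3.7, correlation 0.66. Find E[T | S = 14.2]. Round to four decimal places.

11.8420

The regression of T on S has slope ρ·σ_T/σ_S and passes through (μ_S, μ_T).
E[T | S=14.2] = 9.4 + (0.66)·(3.7/5.8)·(14.2 − (8.4)) = 9.4 + (0.42103)·(5.8) = 11.8420.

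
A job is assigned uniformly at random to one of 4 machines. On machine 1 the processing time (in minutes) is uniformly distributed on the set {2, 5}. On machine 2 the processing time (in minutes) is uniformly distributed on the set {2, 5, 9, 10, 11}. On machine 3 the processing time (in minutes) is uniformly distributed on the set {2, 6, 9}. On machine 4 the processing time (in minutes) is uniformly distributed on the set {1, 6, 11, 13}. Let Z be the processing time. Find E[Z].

1459/240

E[Z | machine 1] = (2+5)/2 = 7/2.
E[Z | machine 2] = (2+5+9+10+11)/5 = 37/5.
E[Z | machine 3] = (2+6+9)/3 = 17/3.
E[Z | machine 4] = (1+6+11+13)/4 = 31/4.
By the law of total expectation,
E[Z] = (1/4)·(7/2) + (1/4)·(37/5) + (1/4)·(17/3) + (1/4)·(31/4) = 1459/240.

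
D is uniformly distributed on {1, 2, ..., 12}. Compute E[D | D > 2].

Given D > 2, D is equally likely to be any of {3, 4, 5, 6, 7, 8, 9, 10, 11, 12}.
E[D | D > 2] = (3 + 4 + 5 + 6 + 7 + 8 + 9 + 10 + 11 + 12) / 10 = 15/2.

15/2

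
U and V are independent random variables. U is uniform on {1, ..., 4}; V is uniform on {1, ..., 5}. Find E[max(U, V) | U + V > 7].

14/3

Outcomes with U + V > 7: (3,5), (4,4), (4,5), each with probability 1/20.
E[max(U, V) | U + V > 7] = (5 + 4 + 5) / 3 = 14/3.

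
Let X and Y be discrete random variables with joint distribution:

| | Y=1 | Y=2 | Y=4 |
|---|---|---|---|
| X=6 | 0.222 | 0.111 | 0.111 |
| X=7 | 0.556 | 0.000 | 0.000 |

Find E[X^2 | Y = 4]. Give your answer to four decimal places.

P(Y = 4) = 0.111.
Σ X^2·P over the event = 36·(0.111) = 3.996.
E[X^2 | Y = 4] = (3.996) / (0.111) = 36.0000.

36.0000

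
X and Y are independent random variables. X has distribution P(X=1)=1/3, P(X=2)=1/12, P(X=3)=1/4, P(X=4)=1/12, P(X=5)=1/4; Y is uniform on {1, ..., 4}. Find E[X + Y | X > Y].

P(X > Y) = 11/24.
Summing (X+Y)·P(x,y) over outcomes with X > Y gives 23/8.
E[X + Y | X > Y] = (23/8) / (11/24) = 69/11.

69/11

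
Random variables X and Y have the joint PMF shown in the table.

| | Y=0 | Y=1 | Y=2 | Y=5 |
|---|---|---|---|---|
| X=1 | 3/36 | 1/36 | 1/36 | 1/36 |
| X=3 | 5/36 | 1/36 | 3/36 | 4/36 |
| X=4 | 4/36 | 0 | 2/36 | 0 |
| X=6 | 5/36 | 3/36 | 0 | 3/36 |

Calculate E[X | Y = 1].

P(Y = 1) = 5/36.
Σ X·P over the event = 1·(1/36) + 3·(1/36) + 6·(3/36) = 11/18.
E[X | Y = 1] = (11/18) / (5/36) = 22/5.

22/5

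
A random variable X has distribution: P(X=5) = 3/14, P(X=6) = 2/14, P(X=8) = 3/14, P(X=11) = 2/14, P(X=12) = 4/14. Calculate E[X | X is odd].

P(X is odd) = 5/14.
Σ over the event: 5·3/14 + 11·1/7 = 37/14.
E[X | X is odd] = (37/14) / (5/14) = 37/5.

37/5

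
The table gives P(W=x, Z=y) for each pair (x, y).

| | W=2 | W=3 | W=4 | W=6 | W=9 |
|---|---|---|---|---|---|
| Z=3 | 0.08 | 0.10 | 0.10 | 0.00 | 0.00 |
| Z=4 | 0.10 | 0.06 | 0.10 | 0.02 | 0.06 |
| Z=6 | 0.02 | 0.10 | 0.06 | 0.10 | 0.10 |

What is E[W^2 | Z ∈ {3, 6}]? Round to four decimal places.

24.9394

P(Z ∈ {3, 6}) = 0.66.
Σ W^2·P over the event = 4·(0.08) + 4·(0.02) + 9·(0.10) + 9·(0.10) + 16·(0.10) + 16·(0.06) + 36·(0.10) + 81·(0.10) = 16.46.
E[W^2 | Z ∈ {3, 6}] = (16.46) / (0.66) = 24.9394.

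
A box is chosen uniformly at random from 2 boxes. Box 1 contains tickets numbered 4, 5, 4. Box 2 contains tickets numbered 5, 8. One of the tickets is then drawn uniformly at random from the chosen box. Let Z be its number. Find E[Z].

E[Z | box 1] = (4+5+4)/3 = 13/3.
E[Z | box 2] = (5+8)/2 = 13/2.
By the law of total expectation,
E[Z] = (1/2)·(13/3) + (1/2)·(13/2) = 65/12.

65/12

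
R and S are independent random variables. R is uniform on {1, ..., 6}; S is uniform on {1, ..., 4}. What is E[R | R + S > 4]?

37/9

P(R + S > 4) = 3/4.
Summing R·P(x,y) over outcomes with R + S > 4 gives 37/12.
E[R | R + S > 4] = (37/12) / (3/4) = 37/9.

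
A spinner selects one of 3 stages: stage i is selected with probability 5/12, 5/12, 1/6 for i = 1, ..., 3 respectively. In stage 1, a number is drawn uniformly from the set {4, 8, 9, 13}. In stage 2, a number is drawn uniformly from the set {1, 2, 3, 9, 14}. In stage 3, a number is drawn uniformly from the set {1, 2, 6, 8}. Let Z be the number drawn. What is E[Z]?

E[Z | stage 1] = (4+8+9+13)/4 = 17/2.
E[Z | stage 2] = (1+2+3+9+14)/5 = 29/5.
E[Z | stage 3] = (1+2+6+8)/4 = 17/4.
By the law of total expectation,
E[Z] = (5/12)·(17/2) + (5/12)·(29/5) + (1/6)·(17/4) = 20/3.

20/3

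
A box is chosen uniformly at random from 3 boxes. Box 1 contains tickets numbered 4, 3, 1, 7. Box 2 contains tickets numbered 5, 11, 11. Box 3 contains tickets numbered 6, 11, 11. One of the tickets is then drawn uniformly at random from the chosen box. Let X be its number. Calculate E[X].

E[X | box 1] = (4+3+1+7)/4 = 15/4.
E[X | box 2] = (5+11+11)/3 = 9.
E[X | box 3] = (6+11+11)/3 = 28/3.
E[X] = (1/3)·(15/4) + (1/3)·(9) + (1/3)·(28/3) = 265/36.

265/36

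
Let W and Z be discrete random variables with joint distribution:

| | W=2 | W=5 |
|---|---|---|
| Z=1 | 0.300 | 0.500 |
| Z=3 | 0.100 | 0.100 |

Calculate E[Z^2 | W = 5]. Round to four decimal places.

P(W = 5) = 0.600.
Summing Z^2·P(W=x,Z=y) over the conditioning event gives 1.400.
E[Z^2 | W = 5] = (1.400) / (0.600) = 2.3333.

2.3333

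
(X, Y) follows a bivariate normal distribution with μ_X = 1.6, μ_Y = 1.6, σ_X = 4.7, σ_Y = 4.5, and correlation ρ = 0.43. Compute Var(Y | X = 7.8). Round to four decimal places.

The conditional variance in a bivariate normal is σ_Y²(1 − ρ²), independent of x.
Var(Y | X=7.8) = (4.5)²·(1 − (0.43)²) = 20.25·0.8151 = 16.5058.

16.5058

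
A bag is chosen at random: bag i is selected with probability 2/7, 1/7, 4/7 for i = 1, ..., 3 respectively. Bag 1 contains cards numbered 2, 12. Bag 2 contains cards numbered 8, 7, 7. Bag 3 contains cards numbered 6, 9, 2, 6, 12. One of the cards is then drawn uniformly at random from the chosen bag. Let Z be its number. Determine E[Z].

148/21

E[Z | bag 1] = (2+12)/2 = 7.
E[Z | bag 2] = (8+7+7)/3 = 22/3.
E[Z | bag 3] = (6+9+2+6+12)/5 = 7.
E[Z] = (2/7)·(7) + (1/7)·(22/3) + (4/7)·(7) = 148/21.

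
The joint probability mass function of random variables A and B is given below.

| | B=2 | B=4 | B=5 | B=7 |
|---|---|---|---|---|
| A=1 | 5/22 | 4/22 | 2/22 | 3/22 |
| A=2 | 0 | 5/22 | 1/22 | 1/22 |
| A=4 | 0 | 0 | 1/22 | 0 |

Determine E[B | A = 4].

5

P(A = 4) = 1/22.
Σ B·P over the event = 5·(1/22) = 5/22.
E[B | A = 4] = (5/22) / (1/22) = 5.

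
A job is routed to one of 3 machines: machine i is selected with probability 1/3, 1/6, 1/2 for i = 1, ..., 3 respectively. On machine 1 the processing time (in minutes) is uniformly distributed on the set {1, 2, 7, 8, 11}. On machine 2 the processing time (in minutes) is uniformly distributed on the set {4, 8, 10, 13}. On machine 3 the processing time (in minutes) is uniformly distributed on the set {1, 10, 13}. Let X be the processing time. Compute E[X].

E[X | machine 1] = (1+2+7+8+11)/5 = 29/5.
E[X | machine 2] = (4+8+10+13)/4 = 35/4.
E[X | machine 3] = (1+10+13)/3 = 8.
By the law of total expectation,
E[X] = (1/3)·(29/5) + (1/6)·(35/4) + (1/2)·(8) = 887/120.

887/120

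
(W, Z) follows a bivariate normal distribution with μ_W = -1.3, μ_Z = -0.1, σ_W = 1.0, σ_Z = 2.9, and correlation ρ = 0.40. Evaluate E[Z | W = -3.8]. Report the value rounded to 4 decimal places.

-3.0000

For a bivariate normal, E[Z | W=x] = μ_Z + ρ·(σ_Z/σ_W)·(x − μ_W).
E[Z | W=-3.8] = -0.1 + (0.40)·(2.9/1.0)·(-3.8 − (-1.3)) = -0.1 + (1.16)·(-2.5) = -3.0000.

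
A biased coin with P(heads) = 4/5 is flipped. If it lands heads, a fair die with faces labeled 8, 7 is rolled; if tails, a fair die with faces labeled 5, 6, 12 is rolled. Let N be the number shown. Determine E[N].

E[N | heads] = (8+7)/2 = 15/2.
E[N | tails] = (5+6+12)/3 = 23/3.
By the law of total expectation,
E[N] = (4/5)·(15/2) + (1/5)·(23/3) = 113/15.

113/15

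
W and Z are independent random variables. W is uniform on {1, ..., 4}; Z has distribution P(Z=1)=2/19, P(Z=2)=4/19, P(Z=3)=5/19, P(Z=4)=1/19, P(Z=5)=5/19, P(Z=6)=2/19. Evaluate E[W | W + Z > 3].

45/17

P(W + Z > 3) = 17/19.
Summing W·P(x,y) over outcomes with W + Z > 3 gives 45/19.
E[W | W + Z > 3] = (45/19) / (17/19) = 45/17.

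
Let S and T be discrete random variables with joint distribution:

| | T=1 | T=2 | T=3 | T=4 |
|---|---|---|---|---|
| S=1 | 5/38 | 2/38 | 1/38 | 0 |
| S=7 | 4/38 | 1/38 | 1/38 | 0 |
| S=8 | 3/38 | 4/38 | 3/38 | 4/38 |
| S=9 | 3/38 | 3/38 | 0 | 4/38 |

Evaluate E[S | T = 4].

17/2

P(T = 4) = 4/19.
Σ S·P over the event = 8·(4/38) + 9·(4/38) = 34/19.
E[S | T = 4] = (34/19) / (4/19) = 17/2.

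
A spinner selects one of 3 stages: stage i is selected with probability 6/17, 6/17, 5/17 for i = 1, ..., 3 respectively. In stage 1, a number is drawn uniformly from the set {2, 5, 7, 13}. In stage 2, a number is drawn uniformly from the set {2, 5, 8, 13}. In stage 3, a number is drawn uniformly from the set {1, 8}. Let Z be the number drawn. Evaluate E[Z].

E[Z | stage 1] = (2+5+7+13)/4 = 27/4.
E[Z | stage 2] = (2+5+8+13)/4 = 7.
E[Z | stage 3] = (1+8)/2 = 9/2.
By the law of total expectation,
E[Z] = (6/17)·(27/4) + (6/17)·(7) + (5/17)·(9/2) = 105/17.

105/17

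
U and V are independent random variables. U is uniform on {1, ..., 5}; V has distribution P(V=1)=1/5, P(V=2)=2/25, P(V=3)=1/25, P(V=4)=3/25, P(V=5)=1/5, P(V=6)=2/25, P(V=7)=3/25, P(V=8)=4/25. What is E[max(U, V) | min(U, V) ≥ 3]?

107/18

P(min(U, V) ≥ 3) = 54/125.
Summing max(U,V)·P(x,y) over outcomes with min(U, V) ≥ 3 gives 321/125.
E[max(U, V) | min(U, V) ≥ 3] = (321/125) / (54/125) = 107/18.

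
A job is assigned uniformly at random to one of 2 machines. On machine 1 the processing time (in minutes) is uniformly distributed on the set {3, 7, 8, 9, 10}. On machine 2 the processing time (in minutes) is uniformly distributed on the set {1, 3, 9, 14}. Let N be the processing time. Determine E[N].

283/40

E[N | machine 1] = (3+7+8+9+10)/5 = 37/5.
E[N | machine 2] = (1+3+9+14)/4 = 27/4.
E[N] = (1/2)·(37/5) + (1/2)·(27/4) = 283/40.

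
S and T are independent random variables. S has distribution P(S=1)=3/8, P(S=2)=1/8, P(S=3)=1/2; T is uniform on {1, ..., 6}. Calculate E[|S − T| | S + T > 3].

88/41

P(S + T > 3) = 41/48.
Summing |S−T|·P(x,y) over outcomes with S + T > 3 gives 11/6.
E[|S − T| | S + T > 3] = (11/6) / (41/48) = 88/41.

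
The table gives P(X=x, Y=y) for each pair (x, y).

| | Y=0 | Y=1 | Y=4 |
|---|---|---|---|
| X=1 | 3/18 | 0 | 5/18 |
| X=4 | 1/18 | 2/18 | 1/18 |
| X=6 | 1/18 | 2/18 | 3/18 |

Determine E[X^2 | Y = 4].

43/3

P(Y = 4) = 1/2.
Σ X^2·P over the event = 1·(5/18) + 16·(1/18) + 36·(3/18) = 43/6.
E[X^2 | Y = 4] = (43/6) / (1/2) = 43/3.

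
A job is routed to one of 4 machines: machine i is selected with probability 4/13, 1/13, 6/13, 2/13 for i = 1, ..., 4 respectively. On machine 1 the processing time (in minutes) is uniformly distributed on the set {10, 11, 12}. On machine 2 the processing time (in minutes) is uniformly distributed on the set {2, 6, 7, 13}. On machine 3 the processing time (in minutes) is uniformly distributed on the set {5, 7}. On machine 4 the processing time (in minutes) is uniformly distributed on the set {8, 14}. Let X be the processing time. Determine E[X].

E[X | machine 1] = (10+11+12)/3 = 11.
E[X | machine 2] = (2+6+7+13)/4 = 7.
E[X | machine 3] = (5+7)/2 = 6.
E[X | machine 4] = (8+14)/2 = 11.
E[X] = (4/13)·(11) + (1/13)·(7) + (6/13)·(6) + (2/13)·(11) = 109/13.

109/13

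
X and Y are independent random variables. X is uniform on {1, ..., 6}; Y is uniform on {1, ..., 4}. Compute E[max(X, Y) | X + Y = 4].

Outcomes with X + Y = 4: (1,3), (2,2), (3,1), each with probability 1/24.
E[max(X, Y) | X + Y = 4] = (3 + 2 + 3) / 3 = 8/3.

8/3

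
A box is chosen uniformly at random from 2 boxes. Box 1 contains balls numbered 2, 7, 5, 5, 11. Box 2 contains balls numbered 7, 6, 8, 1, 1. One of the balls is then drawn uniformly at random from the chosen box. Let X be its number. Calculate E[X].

E[X | box 1] = (2+7+5+5+11)/5 = 6.
E[X | box 2] = (7+6+8+1+1)/5 = 23/5.
By the law of total expectation,
E[X] = (1/2)·(6) + (1/2)·(23/5) = 53/10.

53/10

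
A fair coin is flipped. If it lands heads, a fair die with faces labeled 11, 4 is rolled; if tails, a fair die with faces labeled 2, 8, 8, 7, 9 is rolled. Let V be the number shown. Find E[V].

143/20

E[V | heads] = (11+4)/2 = 15/2.
E[V | tails] = (2+8+8+7+9)/5 = 34/5.
By the law of total expectation,
E[V] = (1/2)·(15/2) + (1/2)·(34/5) = 143/20.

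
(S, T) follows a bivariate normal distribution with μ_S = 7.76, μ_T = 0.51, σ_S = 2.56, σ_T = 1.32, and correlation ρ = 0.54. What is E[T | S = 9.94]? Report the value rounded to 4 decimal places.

1.1170

E[T | S=x] = μ_T + ρ(σ_T/σ_S)(x − μ_S) for jointly normal variables.
E[T | S=9.94] = 0.51 + (0.54)·(1.32/2.56)·(9.94 − (7.76)) = 0.51 + (0.27844)·(2.18) = 1.1170.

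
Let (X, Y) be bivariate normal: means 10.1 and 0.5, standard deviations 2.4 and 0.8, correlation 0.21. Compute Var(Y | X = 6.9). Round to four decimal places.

0.6118

Var(Y | X=x) = (1 − ρ²)·σ_Y².
Var(Y | X=6.9) = (0.8)²·(1 − (0.21)²) = 0.64·0.9559 = 0.6118.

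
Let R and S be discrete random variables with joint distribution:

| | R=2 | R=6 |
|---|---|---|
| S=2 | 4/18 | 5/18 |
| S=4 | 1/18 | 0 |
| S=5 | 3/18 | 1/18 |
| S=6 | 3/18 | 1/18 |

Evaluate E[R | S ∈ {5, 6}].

3

P(S ∈ {5, 6}) = 4/9.
Summing R·P(R=x,S=y) over the conditioning event gives 4/3.
E[R | S ∈ {5, 6}] = (4/3) / (4/9) = 3.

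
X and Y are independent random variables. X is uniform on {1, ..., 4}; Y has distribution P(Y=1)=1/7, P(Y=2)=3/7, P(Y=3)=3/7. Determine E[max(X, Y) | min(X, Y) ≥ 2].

19/6

P(min(X, Y) ≥ 2) = 9/14.
Summing max(X,Y)·P(x,y) over outcomes with min(X, Y) ≥ 2 gives 57/28.
E[max(X, Y) | min(X, Y) ≥ 2] = (57/28) / (9/14) = 19/6.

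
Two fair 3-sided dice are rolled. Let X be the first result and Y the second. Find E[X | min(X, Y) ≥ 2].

5/2

Outcomes with min(X, Y) ≥ 2: (2,2), (2,3), (3,2), (3,3), each with probability 1/9.
E[X | min(X, Y) ≥ 2] = (2 + 2 + 3 + 3) / 4 = 5/2.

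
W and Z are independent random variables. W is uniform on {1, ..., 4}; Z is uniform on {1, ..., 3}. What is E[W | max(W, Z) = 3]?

Outcomes with max(W, Z) = 3: (1,3), (2,3), (3,1), (3,2), (3,3), each with probability 1/12.
E[W | max(W, Z) = 3] = (1 + 2 + 3 + 3 + 3) / 5 = 12/5.

12/5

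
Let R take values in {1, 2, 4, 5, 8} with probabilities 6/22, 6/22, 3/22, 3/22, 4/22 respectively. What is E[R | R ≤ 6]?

P(R ≤ 6) = 9/11.
Σ over the event: 1·3/11 + 2·3/11 + 4·3/22 + 5·3/22 = 45/22.
E[R | R ≤ 6] = (45/22) / (9/11) = 5/2.

5/2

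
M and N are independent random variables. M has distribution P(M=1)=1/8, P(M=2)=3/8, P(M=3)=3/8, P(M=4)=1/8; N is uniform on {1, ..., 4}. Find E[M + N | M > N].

9/2

P(M > N) = 3/8.
Summing (M+N)·P(x,y) over outcomes with M > N gives 27/16.
E[M + N | M > N] = (27/16) / (3/8) = 9/2.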